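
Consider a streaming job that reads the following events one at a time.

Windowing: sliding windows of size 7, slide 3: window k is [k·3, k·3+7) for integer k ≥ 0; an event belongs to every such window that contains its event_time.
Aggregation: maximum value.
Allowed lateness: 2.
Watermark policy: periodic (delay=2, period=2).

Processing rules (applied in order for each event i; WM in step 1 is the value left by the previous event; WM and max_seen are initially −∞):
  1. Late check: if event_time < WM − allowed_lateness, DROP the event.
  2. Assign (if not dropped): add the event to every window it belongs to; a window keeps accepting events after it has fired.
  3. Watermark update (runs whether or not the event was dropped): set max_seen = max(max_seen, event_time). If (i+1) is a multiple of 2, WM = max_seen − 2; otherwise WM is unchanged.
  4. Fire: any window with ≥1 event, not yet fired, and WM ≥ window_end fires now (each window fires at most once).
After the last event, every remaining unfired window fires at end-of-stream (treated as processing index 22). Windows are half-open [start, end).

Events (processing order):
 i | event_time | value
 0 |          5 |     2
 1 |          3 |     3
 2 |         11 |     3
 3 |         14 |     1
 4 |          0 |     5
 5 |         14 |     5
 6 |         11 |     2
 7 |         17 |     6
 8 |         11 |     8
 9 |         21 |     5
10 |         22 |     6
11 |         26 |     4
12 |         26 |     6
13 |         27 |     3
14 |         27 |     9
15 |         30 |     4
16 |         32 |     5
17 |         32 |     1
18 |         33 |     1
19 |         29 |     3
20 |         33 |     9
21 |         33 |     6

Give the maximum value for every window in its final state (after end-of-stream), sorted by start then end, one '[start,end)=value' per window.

[0,7)=3 [3,10)=3 [6,13)=3 [9,16)=5 [12,19)=6 [15,22)=6 [18,25)=6 [21,28)=9 [24,31)=9 [27,34)=9 [30,37)=9 [33,40)=9

i=0 t=5 v=2: → [3,10),[0,7); WM=−∞
i=1 t=3 v=3: → [3,10),[0,7); WM=3
i=2 t=11 v=3: → [9,16),[6,13); WM=3
i=3 t=14 v=1: → [12,19),[9,16); WM=12; [0,7) fires=3 [3,10) fires=3
i=4 t=0 v=5: DROP (t<12-2); WM=12
i=5 t=14 v=5: → [12,19),[9,16); WM=12
i=6 t=11 v=2: → [9,16),[6,13); WM=12
i=7 t=17 v=6: → [15,22),[12,19); WM=15; [6,13) fires=3
i=8 t=11 v=8: DROP (t<15-2); WM=15
i=9 t=21 v=5: → [21,28),[18,25),[15,22); WM=19; [9,16) fires=5 [12,19) fires=6
i=10 t=22 v=6: → [21,28),[18,25); WM=19
i=11 t=26 v=4: → [24,31),[21,28); WM=24; [15,22) fires=6
i=12 t=26 v=6: → [24,31),[21,28); WM=24
i=13 t=27 v=3: → [27,34),[24,31),[21,28); WM=25; [18,25) fires=6
i=14 t=27 v=9: → [27,34),[24,31),[21,28); WM=25
i=15 t=30 v=4: → [30,37),[27,34),[24,31); WM=28; [21,28) fires=9
i=16 t=32 v=5: → [30,37),[27,34); WM=28
i=17 t=32 v=1: → [30,37),[27,34); WM=30
i=18 t=33 v=1: → [33,40),[30,37),[27,34); WM=30
i=19 t=29 v=3: → [27,34),[24,31); WM=31; [24,31) fires=9
i=20 t=33 v=9: → [33,40),[30,37),[27,34); WM=31
i=21 t=33 v=6: → [33,40),[30,37),[27,34); WM=31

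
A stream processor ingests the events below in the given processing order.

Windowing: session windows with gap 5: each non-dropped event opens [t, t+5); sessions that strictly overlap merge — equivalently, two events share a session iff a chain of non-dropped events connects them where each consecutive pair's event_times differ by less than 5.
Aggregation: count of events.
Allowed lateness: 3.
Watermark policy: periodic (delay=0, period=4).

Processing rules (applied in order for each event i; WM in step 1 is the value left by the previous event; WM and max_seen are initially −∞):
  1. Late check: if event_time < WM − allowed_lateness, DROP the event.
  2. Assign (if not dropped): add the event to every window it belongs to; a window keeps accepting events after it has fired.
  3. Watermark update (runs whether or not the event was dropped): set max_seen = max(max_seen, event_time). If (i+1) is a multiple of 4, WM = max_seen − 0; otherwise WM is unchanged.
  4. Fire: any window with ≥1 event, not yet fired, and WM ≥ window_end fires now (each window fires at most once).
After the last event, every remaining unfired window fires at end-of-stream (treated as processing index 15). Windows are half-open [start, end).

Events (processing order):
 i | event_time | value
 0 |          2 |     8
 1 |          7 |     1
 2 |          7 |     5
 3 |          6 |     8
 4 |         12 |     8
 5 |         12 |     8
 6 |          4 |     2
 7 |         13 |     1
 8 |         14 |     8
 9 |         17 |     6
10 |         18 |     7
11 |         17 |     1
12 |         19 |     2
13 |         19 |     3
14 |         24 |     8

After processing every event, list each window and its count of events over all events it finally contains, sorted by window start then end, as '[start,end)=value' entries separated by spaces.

[2,12)=5 [12,24)=9 [24,29)=1

i=0 t=2 v=8: → [2,7); WM=−∞
i=1 t=7 v=1: → [7,12); WM=−∞
i=2 t=7 v=5: → [7,12); WM=−∞
i=3 t=6 v=8: → [2,12); WM=7
i=4 t=12 v=8: → [12,17); WM=7
i=5 t=12 v=8: → [12,17); WM=7
i=6 t=4 v=2: → [2,12); WM=7
i=7 t=13 v=1: → [12,18); WM=13
i=8 t=14 v=8: → [12,19); WM=13
i=9 t=17 v=6: → [12,22); WM=13
i=10 t=18 v=7: → [12,23); WM=13
i=11 t=17 v=1: → [12,23); WM=18
i=12 t=19 v=2: → [12,24); WM=18
i=13 t=19 v=3: → [12,24); WM=18
i=14 t=24 v=8: → [24,29); WM=18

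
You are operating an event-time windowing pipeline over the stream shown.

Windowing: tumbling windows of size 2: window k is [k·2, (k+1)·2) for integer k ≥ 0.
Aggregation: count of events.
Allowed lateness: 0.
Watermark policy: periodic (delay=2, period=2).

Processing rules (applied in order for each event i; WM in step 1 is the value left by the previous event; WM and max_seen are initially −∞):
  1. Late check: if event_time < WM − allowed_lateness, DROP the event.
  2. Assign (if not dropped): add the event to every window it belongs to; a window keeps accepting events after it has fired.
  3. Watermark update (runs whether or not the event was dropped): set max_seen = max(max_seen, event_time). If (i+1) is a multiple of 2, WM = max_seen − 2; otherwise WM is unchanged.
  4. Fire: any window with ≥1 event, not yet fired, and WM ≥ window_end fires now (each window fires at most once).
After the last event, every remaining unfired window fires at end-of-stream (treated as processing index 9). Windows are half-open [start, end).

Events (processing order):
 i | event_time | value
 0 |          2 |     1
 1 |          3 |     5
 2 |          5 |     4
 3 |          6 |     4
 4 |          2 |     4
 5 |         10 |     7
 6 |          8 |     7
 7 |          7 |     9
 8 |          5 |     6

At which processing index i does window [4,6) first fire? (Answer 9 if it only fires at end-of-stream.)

5

i=0 t=2 v=1: → [2,4); WM=−∞
i=1 t=3 v=5: → [2,4); WM=1
i=2 t=5 v=4: → [4,6); WM=1
i=3 t=6 v=4: → [6,8); WM=4; [2,4) fires=2
i=4 t=2 v=4: DROP (t<4-0); WM=4
i=5 t=10 v=7: → [10,12); WM=8; [4,6) fires=1 [6,8) fires=1
i=6 t=8 v=7: → [8,10); WM=8
i=7 t=7 v=9: DROP (t<8-0); WM=8
i=8 t=5 v=6: DROP (t<8-0); WM=8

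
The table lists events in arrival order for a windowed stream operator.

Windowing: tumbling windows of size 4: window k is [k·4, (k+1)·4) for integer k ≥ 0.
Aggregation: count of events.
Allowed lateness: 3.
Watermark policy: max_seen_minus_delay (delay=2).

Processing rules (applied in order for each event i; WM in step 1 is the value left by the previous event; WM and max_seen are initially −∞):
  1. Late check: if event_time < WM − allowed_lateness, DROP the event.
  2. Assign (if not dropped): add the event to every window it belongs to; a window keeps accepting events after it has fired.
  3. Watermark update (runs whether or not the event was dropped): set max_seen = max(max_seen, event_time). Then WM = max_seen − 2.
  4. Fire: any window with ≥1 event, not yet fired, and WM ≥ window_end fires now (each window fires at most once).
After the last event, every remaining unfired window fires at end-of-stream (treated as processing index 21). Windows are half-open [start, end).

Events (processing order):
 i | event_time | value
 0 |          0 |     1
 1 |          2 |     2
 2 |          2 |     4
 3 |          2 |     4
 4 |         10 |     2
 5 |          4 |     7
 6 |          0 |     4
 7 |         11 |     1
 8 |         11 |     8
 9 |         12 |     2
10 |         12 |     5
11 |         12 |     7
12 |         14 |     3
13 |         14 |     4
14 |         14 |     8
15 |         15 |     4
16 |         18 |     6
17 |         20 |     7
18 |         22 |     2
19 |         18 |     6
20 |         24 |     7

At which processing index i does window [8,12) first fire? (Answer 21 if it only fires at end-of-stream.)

i=0 t=0 v=1: → [0,4); WM=-2
i=1 t=2 v=2: → [0,4); WM=0
i=2 t=2 v=4: → [0,4); WM=0
i=3 t=2 v=4: → [0,4); WM=0
i=4 t=10 v=2: → [8,12); WM=8; [0,4) fires=4
i=5 t=4 v=7: DROP (t<8-3); WM=8
i=6 t=0 v=4: DROP (t<8-3); WM=8
i=7 t=11 v=1: → [8,12); WM=9
i=8 t=11 v=8: → [8,12); WM=9
i=9 t=12 v=2: → [12,16); WM=10
i=10 t=12 v=5: → [12,16); WM=10
i=11 t=12 v=7: → [12,16); WM=10
i=12 t=14 v=3: → [12,16); WM=12; [8,12) fires=3
i=13 t=14 v=4: → [12,16); WM=12
i=14 t=14 v=8: → [12,16); WM=12
i=15 t=15 v=4: → [12,16); WM=13
i=16 t=18 v=6: → [16,20); WM=16; [12,16) fires=7
i=17 t=20 v=7: → [20,24); WM=18
i=18 t=22 v=2: → [20,24); WM=20; [16,20) fires=1
i=19 t=18 v=6: → [16,20); WM=20
i=20 t=24 v=7: → [24,28); WM=22

12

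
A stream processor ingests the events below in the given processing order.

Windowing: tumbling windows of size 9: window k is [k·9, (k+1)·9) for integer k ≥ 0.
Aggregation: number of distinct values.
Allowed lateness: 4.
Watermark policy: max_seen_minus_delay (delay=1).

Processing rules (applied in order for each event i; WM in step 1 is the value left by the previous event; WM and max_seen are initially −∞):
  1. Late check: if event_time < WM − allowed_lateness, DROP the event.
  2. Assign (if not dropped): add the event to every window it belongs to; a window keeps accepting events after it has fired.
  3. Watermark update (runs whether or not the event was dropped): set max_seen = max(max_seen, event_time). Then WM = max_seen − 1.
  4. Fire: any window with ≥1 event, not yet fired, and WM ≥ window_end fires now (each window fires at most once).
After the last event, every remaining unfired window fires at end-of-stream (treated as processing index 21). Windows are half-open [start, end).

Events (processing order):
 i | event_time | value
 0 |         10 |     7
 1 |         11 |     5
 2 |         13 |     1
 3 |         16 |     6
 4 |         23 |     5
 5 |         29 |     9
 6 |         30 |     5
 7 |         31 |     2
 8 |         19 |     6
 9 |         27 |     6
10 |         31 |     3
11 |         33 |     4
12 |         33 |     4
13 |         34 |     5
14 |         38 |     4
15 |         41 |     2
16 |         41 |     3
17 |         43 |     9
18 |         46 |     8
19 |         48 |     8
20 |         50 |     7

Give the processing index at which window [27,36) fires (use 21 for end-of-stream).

14

i=0 t=10 v=7: → [9,18); WM=9
i=1 t=11 v=5: → [9,18); WM=10
i=2 t=13 v=1: → [9,18); WM=12
i=3 t=16 v=6: → [9,18); WM=15
i=4 t=23 v=5: → [18,27); WM=22; [9,18) fires=4
i=5 t=29 v=9: → [27,36); WM=28; [18,27) fires=1
i=6 t=30 v=5: → [27,36); WM=29
i=7 t=31 v=2: → [27,36); WM=30
i=8 t=19 v=6: DROP (t<30-4); WM=30
i=9 t=27 v=6: → [27,36); WM=30
i=10 t=31 v=3: → [27,36); WM=30
i=11 t=33 v=4: → [27,36); WM=32
i=12 t=33 v=4: → [27,36); WM=32
i=13 t=34 v=5: → [27,36); WM=33
i=14 t=38 v=4: → [36,45); WM=37; [27,36) fires=6
i=15 t=41 v=2: → [36,45); WM=40
i=16 t=41 v=3: → [36,45); WM=40
i=17 t=43 v=9: → [36,45); WM=42
i=18 t=46 v=8: → [45,54); WM=45; [36,45) fires=4
i=19 t=48 v=8: → [45,54); WM=47
i=20 t=50 v=7: → [45,54); WM=49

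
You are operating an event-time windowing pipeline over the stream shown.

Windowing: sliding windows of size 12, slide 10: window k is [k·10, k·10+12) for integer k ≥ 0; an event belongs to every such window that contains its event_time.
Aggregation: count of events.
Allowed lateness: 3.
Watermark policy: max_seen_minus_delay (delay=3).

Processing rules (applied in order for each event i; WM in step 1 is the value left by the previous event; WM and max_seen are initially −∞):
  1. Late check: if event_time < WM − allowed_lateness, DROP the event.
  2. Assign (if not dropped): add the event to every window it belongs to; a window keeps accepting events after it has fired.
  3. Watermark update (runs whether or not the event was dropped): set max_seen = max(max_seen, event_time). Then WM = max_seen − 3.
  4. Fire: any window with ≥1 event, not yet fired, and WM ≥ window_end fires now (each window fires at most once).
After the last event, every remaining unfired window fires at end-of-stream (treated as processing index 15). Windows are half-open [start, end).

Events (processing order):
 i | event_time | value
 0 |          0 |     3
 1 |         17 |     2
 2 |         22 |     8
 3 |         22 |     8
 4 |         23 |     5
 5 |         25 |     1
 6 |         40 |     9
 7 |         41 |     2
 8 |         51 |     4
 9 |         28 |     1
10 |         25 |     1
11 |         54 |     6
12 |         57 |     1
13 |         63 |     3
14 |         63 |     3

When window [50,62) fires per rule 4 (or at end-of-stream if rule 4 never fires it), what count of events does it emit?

i=0 t=0 v=3: → [0,12); WM=-3
i=1 t=17 v=2: → [10,22); WM=14; [0,12) fires=1
i=2 t=22 v=8: → [20,32); WM=19
i=3 t=22 v=8: → [20,32); WM=19
i=4 t=23 v=5: → [20,32); WM=20
i=5 t=25 v=1: → [20,32); WM=22; [10,22) fires=1
i=6 t=40 v=9: → [40,52),[30,42); WM=37; [20,32) fires=4
i=7 t=41 v=2: → [40,52),[30,42); WM=38
i=8 t=51 v=4: → [50,62),[40,52); WM=48; [30,42) fires=2
i=9 t=28 v=1: DROP (t<48-3); WM=48
i=10 t=25 v=1: DROP (t<48-3); WM=48
i=11 t=54 v=6: → [50,62); WM=51
i=12 t=57 v=1: → [50,62); WM=54; [40,52) fires=3
i=13 t=63 v=3: → [60,72); WM=60
i=14 t=63 v=3: → [60,72); WM=60

3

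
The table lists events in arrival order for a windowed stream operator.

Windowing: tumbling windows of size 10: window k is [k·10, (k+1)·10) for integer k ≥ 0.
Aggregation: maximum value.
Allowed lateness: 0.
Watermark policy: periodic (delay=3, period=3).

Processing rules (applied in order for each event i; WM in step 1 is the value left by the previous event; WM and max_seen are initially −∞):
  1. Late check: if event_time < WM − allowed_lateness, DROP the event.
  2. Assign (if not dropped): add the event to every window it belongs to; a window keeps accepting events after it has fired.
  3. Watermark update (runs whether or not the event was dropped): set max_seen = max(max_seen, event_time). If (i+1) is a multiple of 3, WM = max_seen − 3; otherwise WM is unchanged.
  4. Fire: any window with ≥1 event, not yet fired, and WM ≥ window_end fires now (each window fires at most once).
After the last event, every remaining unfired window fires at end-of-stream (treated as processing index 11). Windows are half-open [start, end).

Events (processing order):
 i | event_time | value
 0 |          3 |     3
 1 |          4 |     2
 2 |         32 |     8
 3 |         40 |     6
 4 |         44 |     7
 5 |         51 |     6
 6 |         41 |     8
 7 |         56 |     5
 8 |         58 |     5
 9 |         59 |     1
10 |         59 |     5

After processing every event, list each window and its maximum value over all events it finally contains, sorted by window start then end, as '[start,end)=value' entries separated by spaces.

[0,10)=3 [30,40)=8 [40,50)=7 [50,60)=6

i=0 t=3 v=3: → [0,10); WM=−∞
i=1 t=4 v=2: → [0,10); WM=−∞
i=2 t=32 v=8: → [30,40); WM=29; [0,10) fires=3
i=3 t=40 v=6: → [40,50); WM=29
i=4 t=44 v=7: → [40,50); WM=29
i=5 t=51 v=6: → [50,60); WM=48; [30,40) fires=8
i=6 t=41 v=8: DROP (t<48-0); WM=48
i=7 t=56 v=5: → [50,60); WM=48
i=8 t=58 v=5: → [50,60); WM=55; [40,50) fires=7
i=9 t=59 v=1: → [50,60); WM=55
i=10 t=59 v=5: → [50,60); WM=55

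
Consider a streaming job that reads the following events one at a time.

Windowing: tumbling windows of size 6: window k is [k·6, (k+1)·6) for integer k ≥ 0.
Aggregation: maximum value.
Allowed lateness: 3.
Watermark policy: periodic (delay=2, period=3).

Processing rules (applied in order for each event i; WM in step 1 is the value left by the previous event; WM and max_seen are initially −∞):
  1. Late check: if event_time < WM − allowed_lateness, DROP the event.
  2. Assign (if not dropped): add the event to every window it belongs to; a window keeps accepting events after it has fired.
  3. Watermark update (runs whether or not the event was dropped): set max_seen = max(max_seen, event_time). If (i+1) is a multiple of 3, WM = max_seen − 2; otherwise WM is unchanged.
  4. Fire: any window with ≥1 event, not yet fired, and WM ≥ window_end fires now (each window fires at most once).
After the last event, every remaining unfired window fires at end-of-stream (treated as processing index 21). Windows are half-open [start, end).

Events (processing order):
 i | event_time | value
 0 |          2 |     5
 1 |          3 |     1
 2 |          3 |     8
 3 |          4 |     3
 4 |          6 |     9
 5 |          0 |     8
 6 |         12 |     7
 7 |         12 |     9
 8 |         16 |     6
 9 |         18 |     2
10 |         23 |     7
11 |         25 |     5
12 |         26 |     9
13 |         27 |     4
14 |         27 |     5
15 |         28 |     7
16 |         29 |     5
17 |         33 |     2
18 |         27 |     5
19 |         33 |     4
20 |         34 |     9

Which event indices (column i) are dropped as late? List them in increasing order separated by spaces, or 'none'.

18

i=0 t=2 v=5: → [0,6); WM=−∞
i=1 t=3 v=1: → [0,6); WM=−∞
i=2 t=3 v=8: → [0,6); WM=1
i=3 t=4 v=3: → [0,6); WM=1
i=4 t=6 v=9: → [6,12); WM=1
i=5 t=0 v=8: → [0,6); WM=4
i=6 t=12 v=7: → [12,18); WM=4
i=7 t=12 v=9: → [12,18); WM=4
i=8 t=16 v=6: → [12,18); WM=14; [0,6) fires=8 [6,12) fires=9
i=9 t=18 v=2: → [18,24); WM=14
i=10 t=23 v=7: → [18,24); WM=14
i=11 t=25 v=5: → [24,30); WM=23; [12,18) fires=9
i=12 t=26 v=9: → [24,30); WM=23
i=13 t=27 v=4: → [24,30); WM=23
i=14 t=27 v=5: → [24,30); WM=25; [18,24) fires=7
i=15 t=28 v=7: → [24,30); WM=25
i=16 t=29 v=5: → [24,30); WM=25
i=17 t=33 v=2: → [30,36); WM=31; [24,30) fires=9
i=18 t=27 v=5: DROP (t<31-3); WM=31
i=19 t=33 v=4: → [30,36); WM=31
i=20 t=34 v=9: → [30,36); WM=32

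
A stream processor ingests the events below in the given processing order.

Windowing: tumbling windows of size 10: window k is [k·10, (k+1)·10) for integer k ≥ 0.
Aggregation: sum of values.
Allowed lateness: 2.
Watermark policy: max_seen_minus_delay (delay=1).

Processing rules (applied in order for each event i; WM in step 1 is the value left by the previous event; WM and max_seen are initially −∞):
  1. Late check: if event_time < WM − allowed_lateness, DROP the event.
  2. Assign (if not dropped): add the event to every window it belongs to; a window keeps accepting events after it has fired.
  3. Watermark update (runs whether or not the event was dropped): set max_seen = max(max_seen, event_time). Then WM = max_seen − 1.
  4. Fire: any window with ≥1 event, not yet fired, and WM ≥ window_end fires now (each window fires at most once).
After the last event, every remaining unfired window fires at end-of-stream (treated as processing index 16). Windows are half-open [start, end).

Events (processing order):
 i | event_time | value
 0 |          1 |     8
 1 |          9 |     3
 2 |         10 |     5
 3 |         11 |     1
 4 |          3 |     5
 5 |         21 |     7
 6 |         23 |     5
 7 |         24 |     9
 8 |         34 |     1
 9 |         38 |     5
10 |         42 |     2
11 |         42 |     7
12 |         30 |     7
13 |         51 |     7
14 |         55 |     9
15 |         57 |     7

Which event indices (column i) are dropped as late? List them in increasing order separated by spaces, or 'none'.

i=0 t=1 v=8: → [0,10); WM=0
i=1 t=9 v=3: → [0,10); WM=8
i=2 t=10 v=5: → [10,20); WM=9
i=3 t=11 v=1: → [10,20); WM=10; [0,10) fires=11
i=4 t=3 v=5: DROP (t<10-2); WM=10
i=5 t=21 v=7: → [20,30); WM=20; [10,20) fires=6
i=6 t=23 v=5: → [20,30); WM=22
i=7 t=24 v=9: → [20,30); WM=23
i=8 t=34 v=1: → [30,40); WM=33; [20,30) fires=21
i=9 t=38 v=5: → [30,40); WM=37
i=10 t=42 v=2: → [40,50); WM=41; [30,40) fires=6
i=11 t=42 v=7: → [40,50); WM=41
i=12 t=30 v=7: DROP (t<41-2); WM=41
i=13 t=51 v=7: → [50,60); WM=50; [40,50) fires=9
i=14 t=55 v=9: → [50,60); WM=54
i=15 t=57 v=7: → [50,60); WM=56

4 12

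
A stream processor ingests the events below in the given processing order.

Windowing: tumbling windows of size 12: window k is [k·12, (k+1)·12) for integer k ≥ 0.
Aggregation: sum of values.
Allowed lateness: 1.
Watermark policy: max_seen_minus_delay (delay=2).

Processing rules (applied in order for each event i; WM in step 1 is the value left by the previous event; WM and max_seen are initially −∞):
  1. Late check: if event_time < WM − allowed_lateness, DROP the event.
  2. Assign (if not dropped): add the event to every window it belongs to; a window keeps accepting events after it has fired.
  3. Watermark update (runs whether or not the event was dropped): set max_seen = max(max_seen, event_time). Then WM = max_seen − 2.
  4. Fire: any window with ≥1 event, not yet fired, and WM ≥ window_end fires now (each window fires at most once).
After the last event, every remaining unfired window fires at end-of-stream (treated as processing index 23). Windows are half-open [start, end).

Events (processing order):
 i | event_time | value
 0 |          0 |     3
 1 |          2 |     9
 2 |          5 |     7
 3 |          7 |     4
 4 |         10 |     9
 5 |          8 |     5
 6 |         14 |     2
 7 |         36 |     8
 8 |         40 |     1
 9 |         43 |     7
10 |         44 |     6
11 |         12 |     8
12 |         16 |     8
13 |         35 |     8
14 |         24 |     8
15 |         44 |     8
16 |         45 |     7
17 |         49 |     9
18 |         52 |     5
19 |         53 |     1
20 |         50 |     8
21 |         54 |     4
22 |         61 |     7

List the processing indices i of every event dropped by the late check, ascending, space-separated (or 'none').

i=0 t=0 v=3: → [0,12); WM=-2
i=1 t=2 v=9: → [0,12); WM=0
i=2 t=5 v=7: → [0,12); WM=3
i=3 t=7 v=4: → [0,12); WM=5
i=4 t=10 v=9: → [0,12); WM=8
i=5 t=8 v=5: → [0,12); WM=8
i=6 t=14 v=2: → [12,24); WM=12; [0,12) fires=37
i=7 t=36 v=8: → [36,48); WM=34; [12,24) fires=2
i=8 t=40 v=1: → [36,48); WM=38
i=9 t=43 v=7: → [36,48); WM=41
i=10 t=44 v=6: → [36,48); WM=42
i=11 t=12 v=8: DROP (t<42-1); WM=42
i=12 t=16 v=8: DROP (t<42-1); WM=42
i=13 t=35 v=8: DROP (t<42-1); WM=42
i=14 t=24 v=8: DROP (t<42-1); WM=42
i=15 t=44 v=8: → [36,48); WM=42
i=16 t=45 v=7: → [36,48); WM=43
i=17 t=49 v=9: → [48,60); WM=47
i=18 t=52 v=5: → [48,60); WM=50; [36,48) fires=37
i=19 t=53 v=1: → [48,60); WM=51
i=20 t=50 v=8: → [48,60); WM=51
i=21 t=54 v=4: → [48,60); WM=52
i=22 t=61 v=7: → [60,72); WM=59

11 12 13 14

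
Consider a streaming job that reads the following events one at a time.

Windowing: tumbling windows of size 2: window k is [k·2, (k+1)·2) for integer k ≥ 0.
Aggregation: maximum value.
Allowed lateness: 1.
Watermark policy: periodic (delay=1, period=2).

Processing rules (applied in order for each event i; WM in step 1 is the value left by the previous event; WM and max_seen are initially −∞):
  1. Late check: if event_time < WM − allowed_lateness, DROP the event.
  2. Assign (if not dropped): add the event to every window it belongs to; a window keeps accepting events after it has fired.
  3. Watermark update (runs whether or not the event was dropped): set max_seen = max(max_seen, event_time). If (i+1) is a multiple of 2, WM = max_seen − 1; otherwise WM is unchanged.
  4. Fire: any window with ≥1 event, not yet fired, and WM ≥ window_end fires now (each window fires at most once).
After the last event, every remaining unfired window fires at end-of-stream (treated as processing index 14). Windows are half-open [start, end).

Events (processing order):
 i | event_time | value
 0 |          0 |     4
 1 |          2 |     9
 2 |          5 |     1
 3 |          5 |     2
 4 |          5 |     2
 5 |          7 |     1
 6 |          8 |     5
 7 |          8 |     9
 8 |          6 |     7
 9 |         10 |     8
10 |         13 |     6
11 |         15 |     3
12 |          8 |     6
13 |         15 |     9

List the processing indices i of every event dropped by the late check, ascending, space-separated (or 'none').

12

i=0 t=0 v=4: → [0,2); WM=−∞
i=1 t=2 v=9: → [2,4); WM=1
i=2 t=5 v=1: → [4,6); WM=1
i=3 t=5 v=2: → [4,6); WM=4; [0,2) fires=4 [2,4) fires=9
i=4 t=5 v=2: → [4,6); WM=4
i=5 t=7 v=1: → [6,8); WM=6; [4,6) fires=2
i=6 t=8 v=5: → [8,10); WM=6
i=7 t=8 v=9: → [8,10); WM=7
i=8 t=6 v=7: → [6,8); WM=7
i=9 t=10 v=8: → [10,12); WM=9; [6,8) fires=7
i=10 t=13 v=6: → [12,14); WM=9
i=11 t=15 v=3: → [14,16); WM=14; [8,10) fires=9 [10,12) fires=8 [12,14) fires=6
i=12 t=8 v=6: DROP (t<14-1); WM=14
i=13 t=15 v=9: → [14,16); WM=14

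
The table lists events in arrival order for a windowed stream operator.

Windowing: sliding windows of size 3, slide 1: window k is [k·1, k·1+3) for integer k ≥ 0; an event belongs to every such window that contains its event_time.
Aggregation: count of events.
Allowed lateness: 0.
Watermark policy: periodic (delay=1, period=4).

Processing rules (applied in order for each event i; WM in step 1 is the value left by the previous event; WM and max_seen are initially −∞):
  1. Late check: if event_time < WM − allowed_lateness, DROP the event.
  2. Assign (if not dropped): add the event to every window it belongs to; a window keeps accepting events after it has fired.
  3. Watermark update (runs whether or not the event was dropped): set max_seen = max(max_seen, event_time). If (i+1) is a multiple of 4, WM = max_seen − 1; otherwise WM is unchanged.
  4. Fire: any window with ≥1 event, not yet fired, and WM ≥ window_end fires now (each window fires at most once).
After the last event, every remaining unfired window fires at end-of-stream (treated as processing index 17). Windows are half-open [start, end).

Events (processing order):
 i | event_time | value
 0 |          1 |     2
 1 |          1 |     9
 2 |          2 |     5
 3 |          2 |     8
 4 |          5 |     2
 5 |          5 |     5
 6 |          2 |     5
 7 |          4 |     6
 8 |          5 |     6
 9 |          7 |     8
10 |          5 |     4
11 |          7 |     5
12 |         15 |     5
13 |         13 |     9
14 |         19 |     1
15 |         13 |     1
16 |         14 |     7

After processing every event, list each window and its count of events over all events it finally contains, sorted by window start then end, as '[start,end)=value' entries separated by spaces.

i=0 t=1 v=2: → [1,4),[0,3); WM=−∞
i=1 t=1 v=9: → [1,4),[0,3); WM=−∞
i=2 t=2 v=5: → [2,5),[1,4),[0,3); WM=−∞
i=3 t=2 v=8: → [2,5),[1,4),[0,3); WM=1
i=4 t=5 v=2: → [5,8),[4,7),[3,6); WM=1
i=5 t=5 v=5: → [5,8),[4,7),[3,6); WM=1
i=6 t=2 v=5: → [2,5),[1,4),[0,3); WM=1
i=7 t=4 v=6: → [4,7),[3,6),[2,5); WM=4; [0,3) fires=5 [1,4) fires=5
i=8 t=5 v=6: → [5,8),[4,7),[3,6); WM=4
i=9 t=7 v=8: → [7,10),[6,9),[5,8); WM=4
i=10 t=5 v=4: → [5,8),[4,7),[3,6); WM=4
i=11 t=7 v=5: → [7,10),[6,9),[5,8); WM=6; [2,5) fires=4 [3,6) fires=5
i=12 t=15 v=5: → [15,18),[14,17),[13,16); WM=6
i=13 t=13 v=9: → [13,16),[12,15),[11,14); WM=6
i=14 t=19 v=1: → [19,22),[18,21),[17,20); WM=6
i=15 t=13 v=1: → [13,16),[12,15),[11,14); WM=18; [4,7) fires=5 [5,8) fires=6 [6,9) fires=2 [7,10) fires=2 [11,14) fires=2 [12,15) fires=2 [13,16) fires=3 [14,17) fires=1 [15,18) fires=1
i=16 t=14 v=7: DROP (t<18-0); WM=18

[0,3)=5 [1,4)=5 [2,5)=4 [3,6)=5 [4,7)=5 [5,8)=6 [6,9)=2 [7,10)=2 [11,14)=2 [12,15)=2 [13,16)=3 [14,17)=1 [15,18)=1 [17,20)=1 [18,21)=1 [19,22)=1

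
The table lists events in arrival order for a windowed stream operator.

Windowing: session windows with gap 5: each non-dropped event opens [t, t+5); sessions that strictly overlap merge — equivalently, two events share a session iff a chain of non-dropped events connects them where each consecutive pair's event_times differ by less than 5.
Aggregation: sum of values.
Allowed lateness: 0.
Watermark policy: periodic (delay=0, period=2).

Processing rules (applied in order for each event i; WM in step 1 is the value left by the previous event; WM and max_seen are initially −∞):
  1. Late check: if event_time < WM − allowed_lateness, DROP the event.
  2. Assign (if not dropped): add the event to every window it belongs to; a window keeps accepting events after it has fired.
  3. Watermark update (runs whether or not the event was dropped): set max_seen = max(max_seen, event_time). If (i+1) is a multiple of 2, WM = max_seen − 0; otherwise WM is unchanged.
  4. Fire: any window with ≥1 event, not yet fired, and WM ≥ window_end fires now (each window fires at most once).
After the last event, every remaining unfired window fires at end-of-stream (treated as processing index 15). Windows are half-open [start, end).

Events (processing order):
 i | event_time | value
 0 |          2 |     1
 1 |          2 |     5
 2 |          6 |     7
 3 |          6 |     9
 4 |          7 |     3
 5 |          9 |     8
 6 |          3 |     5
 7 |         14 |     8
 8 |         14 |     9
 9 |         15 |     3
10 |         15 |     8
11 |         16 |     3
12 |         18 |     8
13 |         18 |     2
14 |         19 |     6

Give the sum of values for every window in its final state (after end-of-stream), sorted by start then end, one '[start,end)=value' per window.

[2,14)=33 [14,24)=47

i=0 t=2 v=1: → [2,7); WM=−∞
i=1 t=2 v=5: → [2,7); WM=2
i=2 t=6 v=7: → [2,11); WM=2
i=3 t=6 v=9: → [2,11); WM=6
i=4 t=7 v=3: → [2,12); WM=6
i=5 t=9 v=8: → [2,14); WM=9
i=6 t=3 v=5: DROP (t<9-0); WM=9
i=7 t=14 v=8: → [14,19); WM=14
i=8 t=14 v=9: → [14,19); WM=14
i=9 t=15 v=3: → [14,20); WM=15
i=10 t=15 v=8: → [14,20); WM=15
i=11 t=16 v=3: → [14,21); WM=16
i=12 t=18 v=8: → [14,23); WM=16
i=13 t=18 v=2: → [14,23); WM=18
i=14 t=19 v=6: → [14,24); WM=18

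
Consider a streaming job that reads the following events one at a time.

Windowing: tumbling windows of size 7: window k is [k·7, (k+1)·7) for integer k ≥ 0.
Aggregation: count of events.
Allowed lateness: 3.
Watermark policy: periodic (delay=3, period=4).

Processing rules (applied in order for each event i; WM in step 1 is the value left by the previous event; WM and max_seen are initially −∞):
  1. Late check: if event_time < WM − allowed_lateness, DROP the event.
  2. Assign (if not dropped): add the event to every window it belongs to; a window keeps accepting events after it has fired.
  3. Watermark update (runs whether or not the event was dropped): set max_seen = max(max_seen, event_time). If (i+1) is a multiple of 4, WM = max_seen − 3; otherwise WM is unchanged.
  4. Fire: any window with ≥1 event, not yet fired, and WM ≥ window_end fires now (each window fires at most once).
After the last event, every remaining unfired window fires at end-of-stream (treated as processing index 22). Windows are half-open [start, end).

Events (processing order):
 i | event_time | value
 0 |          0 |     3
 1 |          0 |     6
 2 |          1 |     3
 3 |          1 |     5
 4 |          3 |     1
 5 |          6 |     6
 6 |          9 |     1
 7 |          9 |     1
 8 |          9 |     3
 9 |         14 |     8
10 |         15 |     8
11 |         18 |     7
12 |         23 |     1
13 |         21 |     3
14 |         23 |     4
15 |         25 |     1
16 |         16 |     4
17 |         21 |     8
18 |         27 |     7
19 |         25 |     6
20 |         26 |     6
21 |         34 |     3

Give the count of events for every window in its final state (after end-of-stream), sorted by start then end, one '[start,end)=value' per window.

[0,7)=6 [7,14)=3 [14,21)=3 [21,28)=8 [28,35)=1

i=0 t=0 v=3: → [0,7); WM=−∞
i=1 t=0 v=6: → [0,7); WM=−∞
i=2 t=1 v=3: → [0,7); WM=−∞
i=3 t=1 v=5: → [0,7); WM=-2
i=4 t=3 v=1: → [0,7); WM=-2
i=5 t=6 v=6: → [0,7); WM=-2
i=6 t=9 v=1: → [7,14); WM=-2
i=7 t=9 v=1: → [7,14); WM=6
i=8 t=9 v=3: → [7,14); WM=6
i=9 t=14 v=8: → [14,21); WM=6
i=10 t=15 v=8: → [14,21); WM=6
i=11 t=18 v=7: → [14,21); WM=15; [0,7) fires=6 [7,14) fires=3
i=12 t=23 v=1: → [21,28); WM=15
i=13 t=21 v=3: → [21,28); WM=15
i=14 t=23 v=4: → [21,28); WM=15
i=15 t=25 v=1: → [21,28); WM=22; [14,21) fires=3
i=16 t=16 v=4: DROP (t<22-3); WM=22
i=17 t=21 v=8: → [21,28); WM=22
i=18 t=27 v=7: → [21,28); WM=22
i=19 t=25 v=6: → [21,28); WM=24
i=20 t=26 v=6: → [21,28); WM=24
i=21 t=34 v=3: → [28,35); WM=24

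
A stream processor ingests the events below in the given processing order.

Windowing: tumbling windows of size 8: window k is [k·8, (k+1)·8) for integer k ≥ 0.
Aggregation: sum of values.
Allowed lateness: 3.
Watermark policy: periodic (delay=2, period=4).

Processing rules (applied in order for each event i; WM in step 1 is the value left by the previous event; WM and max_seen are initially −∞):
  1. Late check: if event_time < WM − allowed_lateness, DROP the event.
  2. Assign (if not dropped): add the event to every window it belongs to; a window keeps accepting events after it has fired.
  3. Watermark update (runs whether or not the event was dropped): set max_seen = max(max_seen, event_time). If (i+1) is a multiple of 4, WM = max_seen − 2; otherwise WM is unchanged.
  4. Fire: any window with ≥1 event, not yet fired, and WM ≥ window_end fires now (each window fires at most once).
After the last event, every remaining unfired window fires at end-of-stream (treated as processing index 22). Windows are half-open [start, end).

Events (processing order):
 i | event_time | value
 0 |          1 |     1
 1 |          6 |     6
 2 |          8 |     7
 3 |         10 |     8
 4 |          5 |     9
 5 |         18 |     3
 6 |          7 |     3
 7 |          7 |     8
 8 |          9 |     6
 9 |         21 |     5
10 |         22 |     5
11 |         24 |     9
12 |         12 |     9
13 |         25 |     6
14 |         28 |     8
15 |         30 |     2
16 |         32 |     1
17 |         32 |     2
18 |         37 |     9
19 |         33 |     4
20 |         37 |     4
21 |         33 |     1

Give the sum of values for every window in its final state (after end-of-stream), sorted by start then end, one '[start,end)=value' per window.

i=0 t=1 v=1: → [0,8); WM=−∞
i=1 t=6 v=6: → [0,8); WM=−∞
i=2 t=8 v=7: → [8,16); WM=−∞
i=3 t=10 v=8: → [8,16); WM=8; [0,8) fires=7
i=4 t=5 v=9: → [0,8); WM=8
i=5 t=18 v=3: → [16,24); WM=8
i=6 t=7 v=3: → [0,8); WM=8
i=7 t=7 v=8: → [0,8); WM=16; [8,16) fires=15
i=8 t=9 v=6: DROP (t<16-3); WM=16
i=9 t=21 v=5: → [16,24); WM=16
i=10 t=22 v=5: → [16,24); WM=16
i=11 t=24 v=9: → [24,32); WM=22
i=12 t=12 v=9: DROP (t<22-3); WM=22
i=13 t=25 v=6: → [24,32); WM=22
i=14 t=28 v=8: → [24,32); WM=22
i=15 t=30 v=2: → [24,32); WM=28; [16,24) fires=13
i=16 t=32 v=1: → [32,40); WM=28
i=17 t=32 v=2: → [32,40); WM=28
i=18 t=37 v=9: → [32,40); WM=28
i=19 t=33 v=4: → [32,40); WM=35; [24,32) fires=25
i=20 t=37 v=4: → [32,40); WM=35
i=21 t=33 v=1: → [32,40); WM=35

[0,8)=27 [8,16)=15 [16,24)=13 [24,32)=25 [32,40)=21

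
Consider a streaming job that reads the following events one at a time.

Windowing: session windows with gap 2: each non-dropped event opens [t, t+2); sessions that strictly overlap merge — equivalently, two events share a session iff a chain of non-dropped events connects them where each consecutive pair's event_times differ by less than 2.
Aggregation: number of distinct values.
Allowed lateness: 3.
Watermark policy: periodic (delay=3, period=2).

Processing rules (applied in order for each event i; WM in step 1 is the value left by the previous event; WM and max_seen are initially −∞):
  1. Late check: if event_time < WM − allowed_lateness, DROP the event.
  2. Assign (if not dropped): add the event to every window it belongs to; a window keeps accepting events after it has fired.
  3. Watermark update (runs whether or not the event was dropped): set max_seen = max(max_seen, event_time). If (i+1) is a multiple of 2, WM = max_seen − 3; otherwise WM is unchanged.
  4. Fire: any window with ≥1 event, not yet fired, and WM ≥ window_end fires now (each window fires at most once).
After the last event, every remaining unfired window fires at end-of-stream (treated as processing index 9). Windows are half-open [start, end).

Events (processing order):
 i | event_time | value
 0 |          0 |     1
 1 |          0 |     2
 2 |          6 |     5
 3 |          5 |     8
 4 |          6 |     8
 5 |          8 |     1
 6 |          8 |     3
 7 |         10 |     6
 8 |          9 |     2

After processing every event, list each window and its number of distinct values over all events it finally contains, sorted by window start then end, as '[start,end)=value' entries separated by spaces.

i=0 t=0 v=1: → [0,2); WM=−∞
i=1 t=0 v=2: → [0,2); WM=-3
i=2 t=6 v=5: → [6,8); WM=-3
i=3 t=5 v=8: → [5,8); WM=3
i=4 t=6 v=8: → [5,8); WM=3
i=5 t=8 v=1: → [8,10); WM=5
i=6 t=8 v=3: → [8,10); WM=5
i=7 t=10 v=6: → [10,12); WM=7
i=8 t=9 v=2: → [8,12); WM=7

[0,2)=2 [5,8)=2 [8,12)=4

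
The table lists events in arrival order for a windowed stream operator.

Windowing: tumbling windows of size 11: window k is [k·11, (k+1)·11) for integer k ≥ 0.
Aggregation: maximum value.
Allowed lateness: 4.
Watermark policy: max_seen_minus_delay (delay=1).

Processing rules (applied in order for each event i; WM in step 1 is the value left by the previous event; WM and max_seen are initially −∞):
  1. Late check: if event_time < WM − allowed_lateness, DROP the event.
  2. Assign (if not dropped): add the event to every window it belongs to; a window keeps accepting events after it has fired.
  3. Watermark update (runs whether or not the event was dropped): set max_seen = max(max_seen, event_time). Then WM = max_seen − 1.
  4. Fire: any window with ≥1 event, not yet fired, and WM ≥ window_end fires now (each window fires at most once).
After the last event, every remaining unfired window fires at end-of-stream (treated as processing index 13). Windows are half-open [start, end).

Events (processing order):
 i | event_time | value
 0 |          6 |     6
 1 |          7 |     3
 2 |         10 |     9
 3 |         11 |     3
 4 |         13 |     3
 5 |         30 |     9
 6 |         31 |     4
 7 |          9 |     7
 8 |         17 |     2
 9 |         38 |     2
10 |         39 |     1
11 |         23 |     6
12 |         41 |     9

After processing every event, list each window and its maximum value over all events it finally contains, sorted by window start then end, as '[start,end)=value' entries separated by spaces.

[0,11)=9 [11,22)=3 [22,33)=9 [33,44)=9

i=0 t=6 v=6: → [0,11); WM=5
i=1 t=7 v=3: → [0,11); WM=6
i=2 t=10 v=9: → [0,11); WM=9
i=3 t=11 v=3: → [11,22); WM=10
i=4 t=13 v=3: → [11,22); WM=12; [0,11) fires=9
i=5 t=30 v=9: → [22,33); WM=29; [11,22) fires=3
i=6 t=31 v=4: → [22,33); WM=30
i=7 t=9 v=7: DROP (t<30-4); WM=30
i=8 t=17 v=2: DROP (t<30-4); WM=30
i=9 t=38 v=2: → [33,44); WM=37; [22,33) fires=9
i=10 t=39 v=1: → [33,44); WM=38
i=11 t=23 v=6: DROP (t<38-4); WM=38
i=12 t=41 v=9: → [33,44); WM=40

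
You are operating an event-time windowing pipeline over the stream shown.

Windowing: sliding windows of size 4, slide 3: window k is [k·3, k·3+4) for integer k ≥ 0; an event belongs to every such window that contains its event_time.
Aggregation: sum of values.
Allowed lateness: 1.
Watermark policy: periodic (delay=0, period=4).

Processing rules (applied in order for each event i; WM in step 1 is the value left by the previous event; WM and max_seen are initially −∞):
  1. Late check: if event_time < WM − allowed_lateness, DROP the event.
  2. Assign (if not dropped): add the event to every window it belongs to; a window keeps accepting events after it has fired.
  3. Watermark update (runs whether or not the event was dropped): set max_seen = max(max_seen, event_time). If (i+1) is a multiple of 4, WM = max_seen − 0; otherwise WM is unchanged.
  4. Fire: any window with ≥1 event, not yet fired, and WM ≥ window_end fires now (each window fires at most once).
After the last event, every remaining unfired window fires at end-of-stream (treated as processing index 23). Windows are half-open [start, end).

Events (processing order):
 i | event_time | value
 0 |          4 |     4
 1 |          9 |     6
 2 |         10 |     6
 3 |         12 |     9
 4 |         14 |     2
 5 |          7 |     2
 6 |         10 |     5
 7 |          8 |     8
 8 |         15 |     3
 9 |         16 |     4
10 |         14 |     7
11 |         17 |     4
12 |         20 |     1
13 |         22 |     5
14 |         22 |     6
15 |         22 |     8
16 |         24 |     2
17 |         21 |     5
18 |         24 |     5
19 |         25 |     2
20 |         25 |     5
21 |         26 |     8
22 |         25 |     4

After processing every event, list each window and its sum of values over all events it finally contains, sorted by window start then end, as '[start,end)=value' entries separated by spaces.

[3,7)=4 [6,10)=6 [9,13)=21 [12,16)=21 [15,19)=11 [18,22)=6 [21,25)=31 [24,28)=26

i=0 t=4 v=4: → [3,7); WM=−∞
i=1 t=9 v=6: → [9,13),[6,10); WM=−∞
i=2 t=10 v=6: → [9,13); WM=−∞
i=3 t=12 v=9: → [12,16),[9,13); WM=12; [3,7) fires=4 [6,10) fires=6
i=4 t=14 v=2: → [12,16); WM=12
i=5 t=7 v=2: DROP (t<12-1); WM=12
i=6 t=10 v=5: DROP (t<12-1); WM=12
i=7 t=8 v=8: DROP (t<12-1); WM=14; [9,13) fires=21
i=8 t=15 v=3: → [15,19),[12,16); WM=14
i=9 t=16 v=4: → [15,19); WM=14
i=10 t=14 v=7: → [12,16); WM=14
i=11 t=17 v=4: → [15,19); WM=17; [12,16) fires=21
i=12 t=20 v=1: → [18,22); WM=17
i=13 t=22 v=5: → [21,25); WM=17
i=14 t=22 v=6: → [21,25); WM=17
i=15 t=22 v=8: → [21,25); WM=22; [15,19) fires=11 [18,22) fires=1
i=16 t=24 v=2: → [24,28),[21,25); WM=22
i=17 t=21 v=5: → [21,25),[18,22); WM=22
i=18 t=24 v=5: → [24,28),[21,25); WM=22
i=19 t=25 v=2: → [24,28); WM=25; [21,25) fires=31
i=20 t=25 v=5: → [24,28); WM=25
i=21 t=26 v=8: → [24,28); WM=25
i=22 t=25 v=4: → [24,28); WM=25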